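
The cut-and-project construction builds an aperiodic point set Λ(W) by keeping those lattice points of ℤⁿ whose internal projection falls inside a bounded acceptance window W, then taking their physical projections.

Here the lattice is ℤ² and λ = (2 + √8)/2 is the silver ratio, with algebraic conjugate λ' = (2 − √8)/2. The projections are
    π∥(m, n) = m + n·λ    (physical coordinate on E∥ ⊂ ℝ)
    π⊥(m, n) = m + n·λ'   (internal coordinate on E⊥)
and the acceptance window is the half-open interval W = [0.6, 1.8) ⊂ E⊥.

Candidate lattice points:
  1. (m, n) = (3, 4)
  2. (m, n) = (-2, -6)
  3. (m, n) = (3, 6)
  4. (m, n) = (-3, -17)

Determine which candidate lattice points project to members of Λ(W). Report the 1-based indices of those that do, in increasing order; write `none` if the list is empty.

1

Numerically λ ≈ 2.4142 and λ' = −1/λ ≈ -0.4142.
candidate 1: (m,n)=(3,4) → π∥ = 3+4·λ ≈ 12.6569, π⊥ = 3+4·λ' ≈ 1.3431 ∈ [0.6, 1.8) ⇒ IN Λ
candidate 2: (m,n)=(-2,-6) → π∥ = -2-6·λ ≈ -16.4853, π⊥ = -2-6·λ' ≈ 0.4853 ∉ [0.6, 1.8) ⇒ out
candidate 3: (m,n)=(3,6) → π∥ = 3+6·λ ≈ 17.4853, π⊥ = 3+6·λ' ≈ 0.5147 ∉ [0.6, 1.8) ⇒ out
candidate 4: (m,n)=(-3,-17) → π∥ = -3-17·λ ≈ -44.0416, π⊥ = -3-17·λ' ≈ 4.0416 ∉ [0.6, 1.8) ⇒ out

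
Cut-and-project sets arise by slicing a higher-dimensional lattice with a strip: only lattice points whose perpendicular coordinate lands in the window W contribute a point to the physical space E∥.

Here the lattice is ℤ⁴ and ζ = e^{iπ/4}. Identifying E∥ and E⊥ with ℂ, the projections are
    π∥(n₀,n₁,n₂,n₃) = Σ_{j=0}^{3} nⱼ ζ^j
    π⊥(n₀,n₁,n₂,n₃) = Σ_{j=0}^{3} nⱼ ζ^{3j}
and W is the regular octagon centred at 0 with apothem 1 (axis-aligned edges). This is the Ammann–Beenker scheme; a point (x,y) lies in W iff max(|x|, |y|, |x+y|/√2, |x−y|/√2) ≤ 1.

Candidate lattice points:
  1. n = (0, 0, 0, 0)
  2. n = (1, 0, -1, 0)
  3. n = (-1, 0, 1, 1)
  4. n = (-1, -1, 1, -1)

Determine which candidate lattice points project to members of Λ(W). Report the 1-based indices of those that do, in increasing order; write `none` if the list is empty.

Internal map: ζ^{3j} for j=0..3 gives (1,0), (−√2/2,√2/2), (0,−1), (√2/2,√2/2).
candidate 1: n = (0, 0, 0, 0) → π⊥ ≈ (+0.0000, +0.0000); max(|x|,|y|,|x±y|/√2) = 0.0000 ≤ 1 ⇒ ∈ W
candidate 2: n = (1, 0, -1, 0) → π⊥ ≈ (+1.0000, +1.0000); max(|x|,|y|,|x±y|/√2) = 1.4142 > 1 ⇒ ∉ W
candidate 3: n = (-1, 0, 1, 1) → π⊥ ≈ (-0.2929, -0.2929); max(|x|,|y|,|x±y|/√2) = 0.4142 ≤ 1 ⇒ ∈ W
candidate 4: n = (-1, -1, 1, -1) → π⊥ ≈ (-1.0000, -2.4142); max(|x|,|y|,|x±y|/√2) = 2.4142 > 1 ⇒ ∉ W

1, 3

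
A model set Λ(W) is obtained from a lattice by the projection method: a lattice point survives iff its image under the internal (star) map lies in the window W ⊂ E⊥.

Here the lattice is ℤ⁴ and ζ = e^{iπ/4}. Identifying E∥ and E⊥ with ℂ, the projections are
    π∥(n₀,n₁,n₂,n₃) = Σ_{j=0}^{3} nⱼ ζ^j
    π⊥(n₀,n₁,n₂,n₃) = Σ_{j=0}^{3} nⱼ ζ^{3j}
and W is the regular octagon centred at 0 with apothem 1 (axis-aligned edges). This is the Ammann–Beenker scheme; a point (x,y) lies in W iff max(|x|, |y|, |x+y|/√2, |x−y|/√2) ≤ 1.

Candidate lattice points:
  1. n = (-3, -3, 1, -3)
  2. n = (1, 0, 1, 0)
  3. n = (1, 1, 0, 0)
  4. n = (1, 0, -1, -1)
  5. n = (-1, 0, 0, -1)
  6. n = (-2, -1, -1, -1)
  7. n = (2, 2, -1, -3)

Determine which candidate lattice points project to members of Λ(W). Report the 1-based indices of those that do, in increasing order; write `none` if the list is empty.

π⊥(n) = n₀ + n₁ζ³ + n₂ζ⁶ + n₃ζ⁹ where ζ = e^{iπ/4}.
candidate 1: n = (-3, -3, 1, -3) → π⊥ ≈ (-3.0000, -5.2426); max(|x|,|y|,|x±y|/√2) = 5.8284 > 1 ⇒ ∉ W
candidate 2: n = (1, 0, 1, 0) → π⊥ ≈ (+1.0000, -1.0000); max(|x|,|y|,|x±y|/√2) = 1.4142 > 1 ⇒ ∉ W
candidate 3: n = (1, 1, 0, 0) → π⊥ ≈ (+0.2929, +0.7071); max(|x|,|y|,|x±y|/√2) = 0.7071 ≤ 1 ⇒ ∈ W
candidate 4: n = (1, 0, -1, -1) → π⊥ ≈ (+0.2929, +0.2929); max(|x|,|y|,|x±y|/√2) = 0.4142 ≤ 1 ⇒ ∈ W
candidate 5: n = (-1, 0, 0, -1) → π⊥ ≈ (-1.7071, -0.7071); max(|x|,|y|,|x±y|/√2) = 1.7071 > 1 ⇒ ∉ W
candidate 6: n = (-2, -1, -1, -1) → π⊥ ≈ (-2.0000, -0.4142); max(|x|,|y|,|x±y|/√2) = 2.0000 > 1 ⇒ ∉ W
candidate 7: n = (2, 2, -1, -3) → π⊥ ≈ (-1.5355, +0.2929); max(|x|,|y|,|x±y|/√2) = 1.5355 > 1 ⇒ ∉ W

3, 4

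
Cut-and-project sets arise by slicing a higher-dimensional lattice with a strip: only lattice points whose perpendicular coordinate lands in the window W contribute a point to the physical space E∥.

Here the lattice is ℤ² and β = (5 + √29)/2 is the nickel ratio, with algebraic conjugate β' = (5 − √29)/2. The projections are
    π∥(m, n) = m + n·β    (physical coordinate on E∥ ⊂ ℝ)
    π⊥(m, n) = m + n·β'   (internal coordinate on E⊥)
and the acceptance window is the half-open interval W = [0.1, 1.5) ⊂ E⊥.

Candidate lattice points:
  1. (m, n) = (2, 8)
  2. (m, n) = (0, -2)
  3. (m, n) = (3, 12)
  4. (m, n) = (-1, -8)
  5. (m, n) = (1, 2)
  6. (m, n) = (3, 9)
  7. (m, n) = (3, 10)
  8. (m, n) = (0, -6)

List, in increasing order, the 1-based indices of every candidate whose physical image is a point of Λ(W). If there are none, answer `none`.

Numerically β ≈ 5.192582 and β' = −1/β ≈ -0.192582.
#1 (2,8): internal coord 2 + (8)·β' = +0.459341; +0.459341 ∈ [0.1, 1.5) → IN Λ
#2 (0,-2): internal coord 0 + (-2)·β' = +0.385165; +0.385165 ∈ [0.1, 1.5) → IN Λ
#3 (3,12): internal coord 3 + (12)·β' = +0.689011; +0.689011 ∈ [0.1, 1.5) → IN Λ
#4 (-1,-8): internal coord -1 + (-8)·β' = +0.540659; +0.540659 ∈ [0.1, 1.5) → IN Λ
#5 (1,2): internal coord 1 + (2)·β' = +0.614835; +0.614835 ∈ [0.1, 1.5) → IN Λ
#6 (3,9): internal coord 3 + (9)·β' = +1.266758; +1.266758 ∈ [0.1, 1.5) → IN Λ
#7 (3,10): internal coord 3 + (10)·β' = +1.074176; +1.074176 ∈ [0.1, 1.5) → IN Λ
#8 (0,-6): internal coord 0 + (-6)·β' = +1.155494; +1.155494 ∈ [0.1, 1.5) → IN Λ

1, 2, 3, 4, 5, 6, 7, 8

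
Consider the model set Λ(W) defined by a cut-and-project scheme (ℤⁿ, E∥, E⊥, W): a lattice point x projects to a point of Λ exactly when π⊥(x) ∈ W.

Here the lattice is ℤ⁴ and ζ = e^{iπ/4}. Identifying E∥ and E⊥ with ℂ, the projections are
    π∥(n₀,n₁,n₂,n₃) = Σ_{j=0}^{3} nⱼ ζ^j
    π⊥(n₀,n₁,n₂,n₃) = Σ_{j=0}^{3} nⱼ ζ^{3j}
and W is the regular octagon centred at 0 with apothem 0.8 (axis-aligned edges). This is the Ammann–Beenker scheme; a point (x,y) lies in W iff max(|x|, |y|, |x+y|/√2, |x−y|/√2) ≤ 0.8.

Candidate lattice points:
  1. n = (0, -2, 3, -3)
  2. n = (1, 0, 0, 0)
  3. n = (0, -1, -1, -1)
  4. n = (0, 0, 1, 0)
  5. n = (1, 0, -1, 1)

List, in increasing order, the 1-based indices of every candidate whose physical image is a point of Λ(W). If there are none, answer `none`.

3

π⊥(n) = n₀ + n₁ζ³ + n₂ζ⁶ + n₃ζ⁹ where ζ = e^{iπ/4}.
candidate 1: n = (0, -2, 3, -3) → π⊥ ≈ (-0.7071, -6.5355); max(|x|,|y|,|x±y|/√2) = 6.5355 > 0.8 ⇒ ∉ W
candidate 2: n = (1, 0, 0, 0) → π⊥ ≈ (+1.0000, +0.0000); max(|x|,|y|,|x±y|/√2) = 1.0000 > 0.8 ⇒ ∉ W
candidate 3: n = (0, -1, -1, -1) → π⊥ ≈ (+0.0000, -0.4142); max(|x|,|y|,|x±y|/√2) = 0.4142 ≤ 0.8 ⇒ ∈ W
candidate 4: n = (0, 0, 1, 0) → π⊥ ≈ (+0.0000, -1.0000); max(|x|,|y|,|x±y|/√2) = 1.0000 > 0.8 ⇒ ∉ W
candidate 5: n = (1, 0, -1, 1) → π⊥ ≈ (+1.7071, +1.7071); max(|x|,|y|,|x±y|/√2) = 2.4142 > 0.8 ⇒ ∉ W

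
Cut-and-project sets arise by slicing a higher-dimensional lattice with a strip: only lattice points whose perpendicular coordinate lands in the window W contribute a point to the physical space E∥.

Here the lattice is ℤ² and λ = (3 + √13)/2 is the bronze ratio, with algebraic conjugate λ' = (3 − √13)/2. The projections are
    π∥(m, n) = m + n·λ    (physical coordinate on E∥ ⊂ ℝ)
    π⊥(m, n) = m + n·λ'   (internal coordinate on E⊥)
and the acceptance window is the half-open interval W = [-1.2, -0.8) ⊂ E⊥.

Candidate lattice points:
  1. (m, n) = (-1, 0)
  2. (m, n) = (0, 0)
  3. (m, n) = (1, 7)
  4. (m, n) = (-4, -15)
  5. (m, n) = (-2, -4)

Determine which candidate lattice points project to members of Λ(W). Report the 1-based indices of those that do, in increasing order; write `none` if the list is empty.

1, 3

Compute λ' = (3−√13)/2 = -0.3028, so π⊥(m,n) = m -0.3028·n.
#1 (-1,0): internal coord -1 + (0)·λ' = -1.0000; -1.0000 ∈ [-1.2, -0.8) → IN Λ
#2 (0,0): internal coord 0 + (0)·λ' = +0.0000; +0.0000 ∉ [-1.2, -0.8) → out
#3 (1,7): internal coord 1 + (7)·λ' = -1.1194; -1.1194 ∈ [-1.2, -0.8) → IN Λ
#4 (-4,-15): internal coord -4 + (-15)·λ' = +0.5416; +0.5416 ∉ [-1.2, -0.8) → out
#5 (-2,-4): internal coord -2 + (-4)·λ' = -0.7889; -0.7889 ∉ [-1.2, -0.8) → out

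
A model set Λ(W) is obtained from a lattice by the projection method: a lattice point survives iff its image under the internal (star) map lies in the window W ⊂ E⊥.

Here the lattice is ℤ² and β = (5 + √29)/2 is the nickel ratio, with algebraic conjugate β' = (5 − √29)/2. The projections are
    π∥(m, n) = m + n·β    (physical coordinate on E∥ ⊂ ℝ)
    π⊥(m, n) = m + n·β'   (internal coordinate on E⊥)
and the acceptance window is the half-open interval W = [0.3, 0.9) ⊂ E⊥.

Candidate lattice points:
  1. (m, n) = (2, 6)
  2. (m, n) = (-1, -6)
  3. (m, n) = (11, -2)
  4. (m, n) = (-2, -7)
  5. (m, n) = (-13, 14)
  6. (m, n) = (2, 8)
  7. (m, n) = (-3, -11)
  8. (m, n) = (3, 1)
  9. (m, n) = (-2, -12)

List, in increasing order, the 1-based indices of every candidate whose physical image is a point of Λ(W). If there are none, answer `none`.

β' = (5−√29)/2 ≈ -0.1926.
candidate 1: (m,n)=(2,6) → π∥ = 2+6·β ≈ 33.1555, π⊥ = 2+6·β' ≈ 0.8445 ∈ [0.3, 0.9) ⇒ IN Λ
candidate 2: (m,n)=(-1,-6) → π∥ = -1-6·β ≈ -32.1555, π⊥ = -1-6·β' ≈ 0.1555 ∉ [0.3, 0.9) ⇒ out
candidate 3: (m,n)=(11,-2) → π∥ = 11-2·β ≈ 0.6148, π⊥ = 11-2·β' ≈ 11.3852 ∉ [0.3, 0.9) ⇒ out
candidate 4: (m,n)=(-2,-7) → π∥ = -2-7·β ≈ -38.3481, π⊥ = -2-7·β' ≈ -0.6519 ∉ [0.3, 0.9) ⇒ out
candidate 5: (m,n)=(-13,14) → π∥ = -13+14·β ≈ 59.6962, π⊥ = -13+14·β' ≈ -15.6962 ∉ [0.3, 0.9) ⇒ out
candidate 6: (m,n)=(2,8) → π∥ = 2+8·β ≈ 43.5407, π⊥ = 2+8·β' ≈ 0.4593 ∈ [0.3, 0.9) ⇒ IN Λ
candidate 7: (m,n)=(-3,-11) → π∥ = -3-11·β ≈ -60.1184, π⊥ = -3-11·β' ≈ -0.8816 ∉ [0.3, 0.9) ⇒ out
candidate 8: (m,n)=(3,1) → π∥ = 3+1·β ≈ 8.1926, π⊥ = 3+1·β' ≈ 2.8074 ∉ [0.3, 0.9) ⇒ out
candidate 9: (m,n)=(-2,-12) → π∥ = -2-12·β ≈ -64.3110, π⊥ = -2-12·β' ≈ 0.3110 ∈ [0.3, 0.9) ⇒ IN Λ

1, 6, 9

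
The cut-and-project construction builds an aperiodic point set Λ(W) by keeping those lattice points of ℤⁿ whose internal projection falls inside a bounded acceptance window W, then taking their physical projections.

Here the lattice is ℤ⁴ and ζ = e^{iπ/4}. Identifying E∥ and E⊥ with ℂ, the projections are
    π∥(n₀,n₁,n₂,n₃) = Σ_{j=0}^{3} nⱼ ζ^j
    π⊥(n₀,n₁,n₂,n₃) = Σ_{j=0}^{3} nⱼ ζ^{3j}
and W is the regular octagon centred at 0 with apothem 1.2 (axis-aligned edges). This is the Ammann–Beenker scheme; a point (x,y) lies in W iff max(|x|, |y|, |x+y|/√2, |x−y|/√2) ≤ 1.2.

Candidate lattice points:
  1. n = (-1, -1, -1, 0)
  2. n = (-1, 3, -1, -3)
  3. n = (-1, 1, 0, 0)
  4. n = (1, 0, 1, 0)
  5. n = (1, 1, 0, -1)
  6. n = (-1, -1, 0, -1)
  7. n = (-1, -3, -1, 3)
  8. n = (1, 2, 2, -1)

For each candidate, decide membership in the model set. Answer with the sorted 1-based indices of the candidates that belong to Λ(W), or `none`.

1, 5

π⊥(n) = n₀ + n₁ζ³ + n₂ζ⁶ + n₃ζ⁹ where ζ = e^{iπ/4}.
candidate 1: n = (-1, -1, -1, 0) → π⊥ ≈ (-0.2929, +0.2929); max(|x|,|y|,|x±y|/√2) = 0.4142 ≤ 1.2 ⇒ ∈ W
candidate 2: n = (-1, 3, -1, -3) → π⊥ ≈ (-5.2426, +1.0000); max(|x|,|y|,|x±y|/√2) = 5.2426 > 1.2 ⇒ ∉ W
candidate 3: n = (-1, 1, 0, 0) → π⊥ ≈ (-1.7071, +0.7071); max(|x|,|y|,|x±y|/√2) = 1.7071 > 1.2 ⇒ ∉ W
candidate 4: n = (1, 0, 1, 0) → π⊥ ≈ (+1.0000, -1.0000); max(|x|,|y|,|x±y|/√2) = 1.4142 > 1.2 ⇒ ∉ W
candidate 5: n = (1, 1, 0, -1) → π⊥ ≈ (-0.4142, +0.0000); max(|x|,|y|,|x±y|/√2) = 0.4142 ≤ 1.2 ⇒ ∈ W
candidate 6: n = (-1, -1, 0, -1) → π⊥ ≈ (-1.0000, -1.4142); max(|x|,|y|,|x±y|/√2) = 1.7071 > 1.2 ⇒ ∉ W
candidate 7: n = (-1, -3, -1, 3) → π⊥ ≈ (+3.2426, +1.0000); max(|x|,|y|,|x±y|/√2) = 3.2426 > 1.2 ⇒ ∉ W
candidate 8: n = (1, 2, 2, -1) → π⊥ ≈ (-1.1213, -1.2929); max(|x|,|y|,|x±y|/√2) = 1.7071 > 1.2 ⇒ ∉ W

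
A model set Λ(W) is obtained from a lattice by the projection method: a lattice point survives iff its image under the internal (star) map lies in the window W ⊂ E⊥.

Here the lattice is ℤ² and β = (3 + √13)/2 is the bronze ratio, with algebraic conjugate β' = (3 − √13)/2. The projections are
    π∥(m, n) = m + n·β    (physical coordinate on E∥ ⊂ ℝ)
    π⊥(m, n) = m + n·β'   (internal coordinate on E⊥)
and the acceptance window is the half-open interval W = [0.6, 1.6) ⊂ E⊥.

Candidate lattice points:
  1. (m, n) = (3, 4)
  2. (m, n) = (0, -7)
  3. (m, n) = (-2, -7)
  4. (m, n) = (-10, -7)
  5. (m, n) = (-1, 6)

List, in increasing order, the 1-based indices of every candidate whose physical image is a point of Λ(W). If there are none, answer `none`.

none

β' = (3−√13)/2 ≈ -0.30278.
candidate 1: (m,n)=(3,4) → π∥ = 3+4·β ≈ 16.21110, π⊥ = 3+4·β' ≈ 1.78890 ∉ [0.6, 1.6) ⇒ out
candidate 2: (m,n)=(0,-7) → π∥ = 0-7·β ≈ -23.11943, π⊥ = 0-7·β' ≈ 2.11943 ∉ [0.6, 1.6) ⇒ out
candidate 3: (m,n)=(-2,-7) → π∥ = -2-7·β ≈ -25.11943, π⊥ = -2-7·β' ≈ 0.11943 ∉ [0.6, 1.6) ⇒ out
candidate 4: (m,n)=(-10,-7) → π∥ = -10-7·β ≈ -33.11943, π⊥ = -10-7·β' ≈ -7.88057 ∉ [0.6, 1.6) ⇒ out
candidate 5: (m,n)=(-1,6) → π∥ = -1+6·β ≈ 18.81665, π⊥ = -1+6·β' ≈ -2.81665 ∉ [0.6, 1.6) ⇒ out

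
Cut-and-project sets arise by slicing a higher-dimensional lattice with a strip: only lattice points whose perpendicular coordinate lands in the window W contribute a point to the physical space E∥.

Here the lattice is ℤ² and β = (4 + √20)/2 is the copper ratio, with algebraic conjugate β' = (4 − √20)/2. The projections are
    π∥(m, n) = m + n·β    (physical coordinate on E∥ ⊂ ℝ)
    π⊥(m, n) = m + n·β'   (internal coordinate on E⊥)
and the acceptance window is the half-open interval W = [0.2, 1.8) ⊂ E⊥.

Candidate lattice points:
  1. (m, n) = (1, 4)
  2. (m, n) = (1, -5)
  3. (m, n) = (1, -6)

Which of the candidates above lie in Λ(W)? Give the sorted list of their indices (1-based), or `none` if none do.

none

β' = (4−√20)/2 ≈ -0.2361.
candidate 1: (m,n)=(1,4) → π∥ = 1+4·β ≈ 17.9443, π⊥ = 1+4·β' ≈ 0.0557 ∉ [0.2, 1.8) ⇒ out
candidate 2: (m,n)=(1,-5) → π∥ = 1-5·β ≈ -20.1803, π⊥ = 1-5·β' ≈ 2.1803 ∉ [0.2, 1.8) ⇒ out
candidate 3: (m,n)=(1,-6) → π∥ = 1-6·β ≈ -24.4164, π⊥ = 1-6·β' ≈ 2.4164 ∉ [0.2, 1.8) ⇒ out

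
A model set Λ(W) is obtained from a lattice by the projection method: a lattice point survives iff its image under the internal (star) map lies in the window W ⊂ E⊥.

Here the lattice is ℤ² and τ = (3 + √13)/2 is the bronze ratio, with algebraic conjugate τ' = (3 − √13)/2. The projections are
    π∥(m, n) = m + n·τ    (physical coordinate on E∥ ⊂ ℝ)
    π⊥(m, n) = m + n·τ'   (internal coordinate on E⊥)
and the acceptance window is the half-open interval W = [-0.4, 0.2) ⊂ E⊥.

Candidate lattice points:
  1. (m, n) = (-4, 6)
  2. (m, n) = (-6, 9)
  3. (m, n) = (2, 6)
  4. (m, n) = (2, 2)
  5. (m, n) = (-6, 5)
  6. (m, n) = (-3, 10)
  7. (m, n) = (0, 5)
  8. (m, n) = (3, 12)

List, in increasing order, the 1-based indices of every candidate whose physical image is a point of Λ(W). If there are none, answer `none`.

τ' = (3−√13)/2 ≈ -0.30278.
candidate 1: (m,n)=(-4,6) → π∥ = -4+6·τ ≈ 15.81665, π⊥ = -4+6·τ' ≈ -5.81665 ∉ [-0.4, 0.2) ⇒ out
candidate 2: (m,n)=(-6,9) → π∥ = -6+9·τ ≈ 23.72498, π⊥ = -6+9·τ' ≈ -8.72498 ∉ [-0.4, 0.2) ⇒ out
candidate 3: (m,n)=(2,6) → π∥ = 2+6·τ ≈ 21.81665, π⊥ = 2+6·τ' ≈ 0.18335 ∈ [-0.4, 0.2) ⇒ IN Λ
candidate 4: (m,n)=(2,2) → π∥ = 2+2·τ ≈ 8.60555, π⊥ = 2+2·τ' ≈ 1.39445 ∉ [-0.4, 0.2) ⇒ out
candidate 5: (m,n)=(-6,5) → π∥ = -6+5·τ ≈ 10.51388, π⊥ = -6+5·τ' ≈ -7.51388 ∉ [-0.4, 0.2) ⇒ out
candidate 6: (m,n)=(-3,10) → π∥ = -3+10·τ ≈ 30.02776, π⊥ = -3+10·τ' ≈ -6.02776 ∉ [-0.4, 0.2) ⇒ out
candidate 7: (m,n)=(0,5) → π∥ = 0+5·τ ≈ 16.51388, π⊥ = 0+5·τ' ≈ -1.51388 ∉ [-0.4, 0.2) ⇒ out
candidate 8: (m,n)=(3,12) → π∥ = 3+12·τ ≈ 42.63331, π⊥ = 3+12·τ' ≈ -0.63331 ∉ [-0.4, 0.2) ⇒ out

3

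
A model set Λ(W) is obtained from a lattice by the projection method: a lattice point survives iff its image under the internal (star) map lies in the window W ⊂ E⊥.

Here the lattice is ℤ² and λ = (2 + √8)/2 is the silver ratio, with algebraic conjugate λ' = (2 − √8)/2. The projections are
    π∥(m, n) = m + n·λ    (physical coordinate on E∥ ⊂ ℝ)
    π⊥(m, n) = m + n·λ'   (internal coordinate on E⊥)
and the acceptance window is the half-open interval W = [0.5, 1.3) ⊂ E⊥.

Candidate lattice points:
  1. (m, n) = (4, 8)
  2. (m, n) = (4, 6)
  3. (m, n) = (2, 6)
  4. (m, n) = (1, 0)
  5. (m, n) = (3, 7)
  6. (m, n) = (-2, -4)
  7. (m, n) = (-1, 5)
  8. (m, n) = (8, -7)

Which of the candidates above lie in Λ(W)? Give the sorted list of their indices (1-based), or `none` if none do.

1, 4

Compute λ' = (2−√8)/2 = -0.414214, so π⊥(m,n) = m -0.414214·n.
[1] lift (4,8): star map gives 0.686292; window check 0.5 ≤ 0.686292 < 1.3 is true → IN Λ
[2] lift (4,6): star map gives 1.514719; window check 0.5 ≤ 1.514719 < 1.3 is false → out
[3] lift (2,6): star map gives -0.485281; window check 0.5 ≤ -0.485281 < 1.3 is false → out
[4] lift (1,0): star map gives 1.000000; window check 0.5 ≤ 1.000000 < 1.3 is true → IN Λ
[5] lift (3,7): star map gives 0.100505; window check 0.5 ≤ 0.100505 < 1.3 is false → out
[6] lift (-2,-4): star map gives -0.343146; window check 0.5 ≤ -0.343146 < 1.3 is false → out
[7] lift (-1,5): star map gives -3.071068; window check 0.5 ≤ -3.071068 < 1.3 is false → out
[8] lift (8,-7): star map gives 10.899495; window check 0.5 ≤ 10.899495 < 1.3 is false → out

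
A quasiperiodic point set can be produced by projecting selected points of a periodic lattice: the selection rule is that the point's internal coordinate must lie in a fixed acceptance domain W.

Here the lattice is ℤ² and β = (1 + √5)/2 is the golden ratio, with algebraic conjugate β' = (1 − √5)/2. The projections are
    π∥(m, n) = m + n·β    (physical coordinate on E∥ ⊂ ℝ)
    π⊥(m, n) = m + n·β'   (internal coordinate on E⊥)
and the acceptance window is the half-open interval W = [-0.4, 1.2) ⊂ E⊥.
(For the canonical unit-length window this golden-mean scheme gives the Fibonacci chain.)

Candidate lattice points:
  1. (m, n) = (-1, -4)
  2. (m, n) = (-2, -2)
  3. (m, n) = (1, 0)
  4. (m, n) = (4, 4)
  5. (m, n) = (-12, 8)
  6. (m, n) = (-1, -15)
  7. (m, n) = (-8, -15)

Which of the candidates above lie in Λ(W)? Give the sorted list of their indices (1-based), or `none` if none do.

Numerically β ≈ 1.61803 and β' = −1/β ≈ -0.61803.
[1] lift (-1,-4): star map gives 1.47214; window check -0.4 ≤ 1.47214 < 1.2 is false → out
[2] lift (-2,-2): star map gives -0.76393; window check -0.4 ≤ -0.76393 < 1.2 is false → out
[3] lift (1,0): star map gives 1.00000; window check -0.4 ≤ 1.00000 < 1.2 is true → IN Λ
[4] lift (4,4): star map gives 1.52786; window check -0.4 ≤ 1.52786 < 1.2 is false → out
[5] lift (-12,8): star map gives -16.94427; window check -0.4 ≤ -16.94427 < 1.2 is false → out
[6] lift (-1,-15): star map gives 8.27051; window check -0.4 ≤ 8.27051 < 1.2 is false → out
[7] lift (-8,-15): star map gives 1.27051; window check -0.4 ≤ 1.27051 < 1.2 is false → out

3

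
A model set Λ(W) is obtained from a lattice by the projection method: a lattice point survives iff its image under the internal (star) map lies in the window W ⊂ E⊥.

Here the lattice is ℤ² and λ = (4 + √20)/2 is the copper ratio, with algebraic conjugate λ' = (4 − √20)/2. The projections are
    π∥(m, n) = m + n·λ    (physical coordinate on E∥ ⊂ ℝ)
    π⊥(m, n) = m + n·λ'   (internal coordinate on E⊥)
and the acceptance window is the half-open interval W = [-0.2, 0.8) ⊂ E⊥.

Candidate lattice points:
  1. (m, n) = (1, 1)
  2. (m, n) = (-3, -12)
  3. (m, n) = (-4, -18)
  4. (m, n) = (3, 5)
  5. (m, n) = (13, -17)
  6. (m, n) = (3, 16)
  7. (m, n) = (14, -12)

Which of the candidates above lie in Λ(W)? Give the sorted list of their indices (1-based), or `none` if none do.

1, 2, 3

Compute λ' = (4−√20)/2 = -0.2361, so π⊥(m,n) = m -0.2361·n.
#1 (1,1): internal coord 1 + (1)·λ' = +0.7639; +0.7639 ∈ [-0.2, 0.8) → IN Λ
#2 (-3,-12): internal coord -3 + (-12)·λ' = -0.1672; -0.1672 ∈ [-0.2, 0.8) → IN Λ
#3 (-4,-18): internal coord -4 + (-18)·λ' = +0.2492; +0.2492 ∈ [-0.2, 0.8) → IN Λ
#4 (3,5): internal coord 3 + (5)·λ' = +1.8197; +1.8197 ∉ [-0.2, 0.8) → out
#5 (13,-17): internal coord 13 + (-17)·λ' = +17.0132; +17.0132 ∉ [-0.2, 0.8) → out
#6 (3,16): internal coord 3 + (16)·λ' = -0.7771; -0.7771 ∉ [-0.2, 0.8) → out
#7 (14,-12): internal coord 14 + (-12)·λ' = +16.8328; +16.8328 ∉ [-0.2, 0.8) → out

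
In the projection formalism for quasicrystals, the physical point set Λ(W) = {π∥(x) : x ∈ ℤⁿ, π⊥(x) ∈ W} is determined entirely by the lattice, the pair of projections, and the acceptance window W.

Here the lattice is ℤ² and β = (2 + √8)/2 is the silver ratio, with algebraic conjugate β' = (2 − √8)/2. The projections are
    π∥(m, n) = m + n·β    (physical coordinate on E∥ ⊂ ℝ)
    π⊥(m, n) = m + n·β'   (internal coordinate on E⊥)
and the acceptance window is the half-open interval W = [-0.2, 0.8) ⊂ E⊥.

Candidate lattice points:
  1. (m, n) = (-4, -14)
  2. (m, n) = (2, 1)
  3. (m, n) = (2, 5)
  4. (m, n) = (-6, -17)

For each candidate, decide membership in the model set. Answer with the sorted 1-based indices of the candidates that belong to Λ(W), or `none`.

3

Numerically β ≈ 2.41421 and β' = −1/β ≈ -0.41421.
[1] lift (-4,-14): star map gives 1.79899; window check -0.2 ≤ 1.79899 < 0.8 is false → out
[2] lift (2,1): star map gives 1.58579; window check -0.2 ≤ 1.58579 < 0.8 is false → out
[3] lift (2,5): star map gives -0.07107; window check -0.2 ≤ -0.07107 < 0.8 is true → IN Λ
[4] lift (-6,-17): star map gives 1.04163; window check -0.2 ≤ 1.04163 < 0.8 is false → out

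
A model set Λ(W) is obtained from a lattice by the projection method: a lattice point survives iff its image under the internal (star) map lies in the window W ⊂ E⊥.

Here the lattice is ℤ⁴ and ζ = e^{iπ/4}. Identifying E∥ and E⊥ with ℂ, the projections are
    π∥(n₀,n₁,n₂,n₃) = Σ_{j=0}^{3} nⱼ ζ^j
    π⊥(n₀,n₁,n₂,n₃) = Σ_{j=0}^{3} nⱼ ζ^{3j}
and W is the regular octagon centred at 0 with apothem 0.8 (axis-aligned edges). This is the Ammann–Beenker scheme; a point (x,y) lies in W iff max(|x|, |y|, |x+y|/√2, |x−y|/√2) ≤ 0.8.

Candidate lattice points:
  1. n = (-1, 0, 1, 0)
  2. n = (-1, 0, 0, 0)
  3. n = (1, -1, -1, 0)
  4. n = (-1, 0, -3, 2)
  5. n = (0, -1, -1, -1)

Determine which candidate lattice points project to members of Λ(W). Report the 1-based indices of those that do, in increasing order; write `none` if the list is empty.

Internal map: ζ^{3j} for j=0..3 gives (1,0), (−√2/2,√2/2), (0,−1), (√2/2,√2/2).
candidate 1: n = (-1, 0, 1, 0) → π⊥ ≈ (-1.0000, -1.0000); max(|x|,|y|,|x±y|/√2) = 1.4142 > 0.8 ⇒ ∉ W
candidate 2: n = (-1, 0, 0, 0) → π⊥ ≈ (-1.0000, +0.0000); max(|x|,|y|,|x±y|/√2) = 1.0000 > 0.8 ⇒ ∉ W
candidate 3: n = (1, -1, -1, 0) → π⊥ ≈ (+1.7071, +0.2929); max(|x|,|y|,|x±y|/√2) = 1.7071 > 0.8 ⇒ ∉ W
candidate 4: n = (-1, 0, -3, 2) → π⊥ ≈ (+0.4142, +4.4142); max(|x|,|y|,|x±y|/√2) = 4.4142 > 0.8 ⇒ ∉ W
candidate 5: n = (0, -1, -1, -1) → π⊥ ≈ (+0.0000, -0.4142); max(|x|,|y|,|x±y|/√2) = 0.4142 ≤ 0.8 ⇒ ∈ W

5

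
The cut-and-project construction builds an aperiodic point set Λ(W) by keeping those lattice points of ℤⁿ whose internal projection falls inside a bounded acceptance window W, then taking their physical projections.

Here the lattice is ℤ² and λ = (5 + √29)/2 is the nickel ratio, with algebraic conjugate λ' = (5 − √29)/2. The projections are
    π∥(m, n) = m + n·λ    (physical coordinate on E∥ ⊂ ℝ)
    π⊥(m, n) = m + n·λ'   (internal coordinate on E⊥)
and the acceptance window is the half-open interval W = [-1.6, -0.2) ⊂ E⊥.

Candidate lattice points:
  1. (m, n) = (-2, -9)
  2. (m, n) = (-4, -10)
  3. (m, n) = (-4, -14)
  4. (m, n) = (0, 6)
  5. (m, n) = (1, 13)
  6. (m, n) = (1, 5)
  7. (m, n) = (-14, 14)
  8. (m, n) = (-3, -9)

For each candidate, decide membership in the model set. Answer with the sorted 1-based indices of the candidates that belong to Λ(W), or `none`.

λ' = (5−√29)/2 ≈ -0.1926.
[1] lift (-2,-9): star map gives -0.2668; window check -1.6 ≤ -0.2668 < -0.2 is true → IN Λ
[2] lift (-4,-10): star map gives -2.0742; window check -1.6 ≤ -2.0742 < -0.2 is false → out
[3] lift (-4,-14): star map gives -1.3038; window check -1.6 ≤ -1.3038 < -0.2 is true → IN Λ
[4] lift (0,6): star map gives -1.1555; window check -1.6 ≤ -1.1555 < -0.2 is true → IN Λ
[5] lift (1,13): star map gives -1.5036; window check -1.6 ≤ -1.5036 < -0.2 is true → IN Λ
[6] lift (1,5): star map gives 0.0371; window check -1.6 ≤ 0.0371 < -0.2 is false → out
[7] lift (-14,14): star map gives -16.6962; window check -1.6 ≤ -16.6962 < -0.2 is false → out
[8] lift (-3,-9): star map gives -1.2668; window check -1.6 ≤ -1.2668 < -0.2 is true → IN Λ

1, 3, 4, 5, 8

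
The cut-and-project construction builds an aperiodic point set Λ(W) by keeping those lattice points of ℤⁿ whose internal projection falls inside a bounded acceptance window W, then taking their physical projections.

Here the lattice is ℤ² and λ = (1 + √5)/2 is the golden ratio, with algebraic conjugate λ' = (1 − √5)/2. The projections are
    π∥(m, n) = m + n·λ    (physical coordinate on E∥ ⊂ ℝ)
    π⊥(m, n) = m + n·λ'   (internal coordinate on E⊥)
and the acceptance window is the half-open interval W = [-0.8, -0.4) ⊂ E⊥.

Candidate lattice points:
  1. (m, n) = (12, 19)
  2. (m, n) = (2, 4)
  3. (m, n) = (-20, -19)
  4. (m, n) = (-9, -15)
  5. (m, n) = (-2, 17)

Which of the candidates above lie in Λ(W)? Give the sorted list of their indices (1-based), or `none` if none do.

2

Compute λ' = (1−√5)/2 = -0.618034, so π⊥(m,n) = m -0.618034·n.
#1 (12,19): internal coord 12 + (19)·λ' = +0.257354; +0.257354 ∉ [-0.8, -0.4) → out
#2 (2,4): internal coord 2 + (4)·λ' = -0.472136; -0.472136 ∈ [-0.8, -0.4) → IN Λ
#3 (-20,-19): internal coord -20 + (-19)·λ' = -8.257354; -8.257354 ∉ [-0.8, -0.4) → out
#4 (-9,-15): internal coord -9 + (-15)·λ' = +0.270510; +0.270510 ∉ [-0.8, -0.4) → out
#5 (-2,17): internal coord -2 + (17)·λ' = -12.506578; -12.506578 ∉ [-0.8, -0.4) → out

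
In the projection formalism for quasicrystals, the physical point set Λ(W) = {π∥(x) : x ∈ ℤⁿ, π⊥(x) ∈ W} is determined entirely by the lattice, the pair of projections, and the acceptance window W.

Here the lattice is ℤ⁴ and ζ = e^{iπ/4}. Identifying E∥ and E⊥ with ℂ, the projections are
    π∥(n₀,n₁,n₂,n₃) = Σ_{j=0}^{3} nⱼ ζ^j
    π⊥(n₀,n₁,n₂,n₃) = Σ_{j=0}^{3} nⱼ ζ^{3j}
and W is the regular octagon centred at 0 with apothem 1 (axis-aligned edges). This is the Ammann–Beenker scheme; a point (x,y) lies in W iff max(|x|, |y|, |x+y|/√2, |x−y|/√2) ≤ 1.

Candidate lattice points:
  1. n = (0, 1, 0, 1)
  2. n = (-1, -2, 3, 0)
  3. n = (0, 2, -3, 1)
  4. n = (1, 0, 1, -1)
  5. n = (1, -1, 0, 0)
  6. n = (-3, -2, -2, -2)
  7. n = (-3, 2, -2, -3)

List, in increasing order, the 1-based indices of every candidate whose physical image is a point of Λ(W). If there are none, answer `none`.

none

With ζ = e^{iπ/4} the internal vectors are ζ^0,ζ^3,ζ^6,ζ^9.
#1 (0, 1, 0, 1): internal (0.000000, 1.414214); octagon support 1.414214 vs apothem 1 → ∉ W
#2 (-1, -2, 3, 0): internal (0.414214, -4.414214); octagon support 4.414214 vs apothem 1 → ∉ W
#3 (0, 2, -3, 1): internal (-0.707107, 5.121320); octagon support 5.121320 vs apothem 1 → ∉ W
#4 (1, 0, 1, -1): internal (0.292893, -1.707107); octagon support 1.707107 vs apothem 1 → ∉ W
#5 (1, -1, 0, 0): internal (1.707107, -0.707107); octagon support 1.707107 vs apothem 1 → ∉ W
#6 (-3, -2, -2, -2): internal (-3.000000, -0.828427); octagon support 3.000000 vs apothem 1 → ∉ W
#7 (-3, 2, -2, -3): internal (-6.535534, 1.292893); octagon support 6.535534 vs apothem 1 → ∉ W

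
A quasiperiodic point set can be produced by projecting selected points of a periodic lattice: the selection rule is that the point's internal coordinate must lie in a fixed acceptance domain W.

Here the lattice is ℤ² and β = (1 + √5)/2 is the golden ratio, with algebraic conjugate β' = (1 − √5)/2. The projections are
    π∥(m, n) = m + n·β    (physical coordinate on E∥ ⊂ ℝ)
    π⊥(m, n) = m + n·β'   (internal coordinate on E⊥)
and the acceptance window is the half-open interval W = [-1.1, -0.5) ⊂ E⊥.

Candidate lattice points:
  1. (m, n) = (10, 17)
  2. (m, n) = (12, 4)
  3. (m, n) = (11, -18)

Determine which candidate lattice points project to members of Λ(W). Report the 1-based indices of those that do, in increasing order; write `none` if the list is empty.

1

β' = (1−√5)/2 ≈ -0.61803.
candidate 1: (m,n)=(10,17) → π∥ = 10+17·β ≈ 37.50658, π⊥ = 10+17·β' ≈ -0.50658 ∈ [-1.1, -0.5) ⇒ IN Λ
candidate 2: (m,n)=(12,4) → π∥ = 12+4·β ≈ 18.47214, π⊥ = 12+4·β' ≈ 9.52786 ∉ [-1.1, -0.5) ⇒ out
candidate 3: (m,n)=(11,-18) → π∥ = 11-18·β ≈ -18.12461, π⊥ = 11-18·β' ≈ 22.12461 ∉ [-1.1, -0.5) ⇒ out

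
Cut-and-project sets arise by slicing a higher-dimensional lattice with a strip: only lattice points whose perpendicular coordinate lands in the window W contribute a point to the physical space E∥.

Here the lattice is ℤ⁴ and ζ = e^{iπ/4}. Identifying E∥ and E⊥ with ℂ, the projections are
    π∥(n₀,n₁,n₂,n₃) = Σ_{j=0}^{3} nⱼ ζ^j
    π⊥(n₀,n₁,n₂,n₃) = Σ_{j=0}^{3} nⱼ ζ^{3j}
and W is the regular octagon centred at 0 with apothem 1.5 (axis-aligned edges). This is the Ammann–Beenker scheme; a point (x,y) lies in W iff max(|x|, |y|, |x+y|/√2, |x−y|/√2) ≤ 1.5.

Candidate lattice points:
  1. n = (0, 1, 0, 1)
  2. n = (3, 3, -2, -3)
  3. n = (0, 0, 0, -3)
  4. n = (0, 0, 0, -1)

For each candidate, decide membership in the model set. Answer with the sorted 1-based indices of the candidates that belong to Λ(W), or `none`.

π⊥(n) = n₀ + n₁ζ³ + n₂ζ⁶ + n₃ζ⁹ where ζ = e^{iπ/4}.
candidate 1: n = (0, 1, 0, 1) → π⊥ ≈ (+0.00000, +1.41421); max(|x|,|y|,|x±y|/√2) = 1.41421 ≤ 1.5 ⇒ ∈ W
candidate 2: n = (3, 3, -2, -3) → π⊥ ≈ (-1.24264, +2.00000); max(|x|,|y|,|x±y|/√2) = 2.29289 > 1.5 ⇒ ∉ W
candidate 3: n = (0, 0, 0, -3) → π⊥ ≈ (-2.12132, -2.12132); max(|x|,|y|,|x±y|/√2) = 3.00000 > 1.5 ⇒ ∉ W
candidate 4: n = (0, 0, 0, -1) → π⊥ ≈ (-0.70711, -0.70711); max(|x|,|y|,|x±y|/√2) = 1.00000 ≤ 1.5 ⇒ ∈ W

1, 4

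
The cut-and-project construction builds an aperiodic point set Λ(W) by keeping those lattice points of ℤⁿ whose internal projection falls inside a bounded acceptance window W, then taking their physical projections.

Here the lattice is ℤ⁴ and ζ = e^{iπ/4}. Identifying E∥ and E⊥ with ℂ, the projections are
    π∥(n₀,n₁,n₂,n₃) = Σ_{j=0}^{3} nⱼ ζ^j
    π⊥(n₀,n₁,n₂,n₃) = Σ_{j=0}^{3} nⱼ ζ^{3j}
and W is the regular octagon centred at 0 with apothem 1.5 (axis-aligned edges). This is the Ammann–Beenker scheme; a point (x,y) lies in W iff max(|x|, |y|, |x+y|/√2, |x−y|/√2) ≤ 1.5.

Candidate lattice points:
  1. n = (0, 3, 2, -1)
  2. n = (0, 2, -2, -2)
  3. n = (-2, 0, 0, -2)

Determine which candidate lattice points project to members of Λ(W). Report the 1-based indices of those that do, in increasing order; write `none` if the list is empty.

none

With ζ = e^{iπ/4} the internal vectors are ζ^0,ζ^3,ζ^6,ζ^9.
candidate 1: n = (0, 3, 2, -1) → π⊥ ≈ (-2.8284, -0.5858); max(|x|,|y|,|x±y|/√2) = 2.8284 > 1.5 ⇒ ∉ W
candidate 2: n = (0, 2, -2, -2) → π⊥ ≈ (-2.8284, +2.0000); max(|x|,|y|,|x±y|/√2) = 3.4142 > 1.5 ⇒ ∉ W
candidate 3: n = (-2, 0, 0, -2) → π⊥ ≈ (-3.4142, -1.4142); max(|x|,|y|,|x±y|/√2) = 3.4142 > 1.5 ⇒ ∉ W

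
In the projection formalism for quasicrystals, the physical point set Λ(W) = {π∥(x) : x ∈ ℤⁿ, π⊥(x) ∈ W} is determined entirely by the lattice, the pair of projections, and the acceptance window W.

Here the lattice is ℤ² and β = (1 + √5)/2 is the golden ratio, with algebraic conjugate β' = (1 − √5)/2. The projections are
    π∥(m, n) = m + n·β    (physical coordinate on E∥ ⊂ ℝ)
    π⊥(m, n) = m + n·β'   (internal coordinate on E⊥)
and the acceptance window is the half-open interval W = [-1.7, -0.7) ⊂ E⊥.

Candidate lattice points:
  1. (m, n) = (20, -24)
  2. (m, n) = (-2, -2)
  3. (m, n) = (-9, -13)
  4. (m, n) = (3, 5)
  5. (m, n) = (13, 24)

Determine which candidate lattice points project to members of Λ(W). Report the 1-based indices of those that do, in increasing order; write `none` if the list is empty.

Compute β' = (1−√5)/2 = -0.618034, so π⊥(m,n) = m -0.618034·n.
candidate 1: (m,n)=(20,-24) → π∥ = 20-24·β ≈ -18.832816, π⊥ = 20-24·β' ≈ 34.832816 ∉ [-1.7, -0.7) ⇒ out
candidate 2: (m,n)=(-2,-2) → π∥ = -2-2·β ≈ -5.236068, π⊥ = -2-2·β' ≈ -0.763932 ∈ [-1.7, -0.7) ⇒ IN Λ
candidate 3: (m,n)=(-9,-13) → π∥ = -9-13·β ≈ -30.034442, π⊥ = -9-13·β' ≈ -0.965558 ∈ [-1.7, -0.7) ⇒ IN Λ
candidate 4: (m,n)=(3,5) → π∥ = 3+5·β ≈ 11.090170, π⊥ = 3+5·β' ≈ -0.090170 ∉ [-1.7, -0.7) ⇒ out
candidate 5: (m,n)=(13,24) → π∥ = 13+24·β ≈ 51.832816, π⊥ = 13+24·β' ≈ -1.832816 ∉ [-1.7, -0.7) ⇒ out

2, 3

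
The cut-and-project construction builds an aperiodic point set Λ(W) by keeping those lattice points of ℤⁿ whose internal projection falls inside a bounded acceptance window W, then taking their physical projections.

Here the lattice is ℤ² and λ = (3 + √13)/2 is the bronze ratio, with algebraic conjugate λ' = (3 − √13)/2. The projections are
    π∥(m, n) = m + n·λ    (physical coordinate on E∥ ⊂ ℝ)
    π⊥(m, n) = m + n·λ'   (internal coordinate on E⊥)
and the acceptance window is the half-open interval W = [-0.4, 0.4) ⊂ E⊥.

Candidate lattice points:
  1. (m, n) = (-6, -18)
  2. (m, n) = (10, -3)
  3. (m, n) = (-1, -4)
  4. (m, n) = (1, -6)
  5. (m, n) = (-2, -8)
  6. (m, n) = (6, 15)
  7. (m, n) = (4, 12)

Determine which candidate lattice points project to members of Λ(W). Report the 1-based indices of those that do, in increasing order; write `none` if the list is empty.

3, 7

Compute λ' = (3−√13)/2 = -0.3028, so π⊥(m,n) = m -0.3028·n.
[1] lift (-6,-18): star map gives -0.5500; window check -0.4 ≤ -0.5500 < 0.4 is false → out
[2] lift (10,-3): star map gives 10.9083; window check -0.4 ≤ 10.9083 < 0.4 is false → out
[3] lift (-1,-4): star map gives 0.2111; window check -0.4 ≤ 0.2111 < 0.4 is true → IN Λ
[4] lift (1,-6): star map gives 2.8167; window check -0.4 ≤ 2.8167 < 0.4 is false → out
[5] lift (-2,-8): star map gives 0.4222; window check -0.4 ≤ 0.4222 < 0.4 is false → out
[6] lift (6,15): star map gives 1.4584; window check -0.4 ≤ 1.4584 < 0.4 is false → out
[7] lift (4,12): star map gives 0.3667; window check -0.4 ≤ 0.3667 < 0.4 is true → IN Λ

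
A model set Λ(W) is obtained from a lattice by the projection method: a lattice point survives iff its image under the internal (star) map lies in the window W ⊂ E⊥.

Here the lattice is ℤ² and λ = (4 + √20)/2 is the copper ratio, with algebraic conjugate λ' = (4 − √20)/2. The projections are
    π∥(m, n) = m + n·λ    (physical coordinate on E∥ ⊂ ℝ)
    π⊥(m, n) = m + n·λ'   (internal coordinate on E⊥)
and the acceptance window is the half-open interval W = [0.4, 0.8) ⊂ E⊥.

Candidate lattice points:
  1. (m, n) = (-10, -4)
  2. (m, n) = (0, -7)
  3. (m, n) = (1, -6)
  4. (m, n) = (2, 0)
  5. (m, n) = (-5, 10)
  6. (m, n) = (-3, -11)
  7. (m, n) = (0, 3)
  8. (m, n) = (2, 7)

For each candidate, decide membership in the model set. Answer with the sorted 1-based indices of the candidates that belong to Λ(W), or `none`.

none

Compute λ' = (4−√20)/2 = -0.2361, so π⊥(m,n) = m -0.2361·n.
[1] lift (-10,-4): star map gives -9.0557; window check 0.4 ≤ -9.0557 < 0.8 is false → out
[2] lift (0,-7): star map gives 1.6525; window check 0.4 ≤ 1.6525 < 0.8 is false → out
[3] lift (1,-6): star map gives 2.4164; window check 0.4 ≤ 2.4164 < 0.8 is false → out
[4] lift (2,0): star map gives 2.0000; window check 0.4 ≤ 2.0000 < 0.8 is false → out
[5] lift (-5,10): star map gives -7.3607; window check 0.4 ≤ -7.3607 < 0.8 is false → out
[6] lift (-3,-11): star map gives -0.4033; window check 0.4 ≤ -0.4033 < 0.8 is false → out
[7] lift (0,3): star map gives -0.7082; window check 0.4 ≤ -0.7082 < 0.8 is false → out
[8] lift (2,7): star map gives 0.3475; window check 0.4 ≤ 0.3475 < 0.8 is false → out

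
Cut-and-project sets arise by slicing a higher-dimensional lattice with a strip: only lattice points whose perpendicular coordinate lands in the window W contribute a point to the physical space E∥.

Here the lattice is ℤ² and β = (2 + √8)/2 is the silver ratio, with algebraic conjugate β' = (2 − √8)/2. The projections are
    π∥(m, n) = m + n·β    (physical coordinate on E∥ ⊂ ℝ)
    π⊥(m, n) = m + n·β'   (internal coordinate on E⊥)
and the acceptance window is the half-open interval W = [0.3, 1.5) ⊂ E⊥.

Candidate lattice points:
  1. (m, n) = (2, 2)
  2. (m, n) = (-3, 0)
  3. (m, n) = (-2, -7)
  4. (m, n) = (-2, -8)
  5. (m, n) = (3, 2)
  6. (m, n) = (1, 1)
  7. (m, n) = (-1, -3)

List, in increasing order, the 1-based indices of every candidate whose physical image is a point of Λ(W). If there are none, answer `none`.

1, 3, 4, 6

Numerically β ≈ 2.414214 and β' = −1/β ≈ -0.414214.
#1 (2,2): internal coord 2 + (2)·β' = +1.171573; +1.171573 ∈ [0.3, 1.5) → IN Λ
#2 (-3,0): internal coord -3 + (0)·β' = -3.000000; -3.000000 ∉ [0.3, 1.5) → out
#3 (-2,-7): internal coord -2 + (-7)·β' = +0.899495; +0.899495 ∈ [0.3, 1.5) → IN Λ
#4 (-2,-8): internal coord -2 + (-8)·β' = +1.313708; +1.313708 ∈ [0.3, 1.5) → IN Λ
#5 (3,2): internal coord 3 + (2)·β' = +2.171573; +2.171573 ∉ [0.3, 1.5) → out
#6 (1,1): internal coord 1 + (1)·β' = +0.585786; +0.585786 ∈ [0.3, 1.5) → IN Λ
#7 (-1,-3): internal coord -1 + (-3)·β' = +0.242641; +0.242641 ∉ [0.3, 1.5) → out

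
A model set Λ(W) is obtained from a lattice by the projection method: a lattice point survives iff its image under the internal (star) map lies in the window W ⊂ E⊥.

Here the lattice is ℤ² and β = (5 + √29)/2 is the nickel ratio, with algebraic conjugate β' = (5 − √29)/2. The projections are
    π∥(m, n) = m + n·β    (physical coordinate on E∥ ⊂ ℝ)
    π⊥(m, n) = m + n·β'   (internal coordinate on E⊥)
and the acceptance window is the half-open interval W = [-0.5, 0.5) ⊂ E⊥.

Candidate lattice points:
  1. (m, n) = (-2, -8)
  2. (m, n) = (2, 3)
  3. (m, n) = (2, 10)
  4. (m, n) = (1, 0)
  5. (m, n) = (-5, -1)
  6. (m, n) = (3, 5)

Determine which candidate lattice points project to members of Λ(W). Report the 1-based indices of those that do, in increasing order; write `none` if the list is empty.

1, 3

β' = (5−√29)/2 ≈ -0.19258.
[1] lift (-2,-8): star map gives -0.45934; window check -0.5 ≤ -0.45934 < 0.5 is true → IN Λ
[2] lift (2,3): star map gives 1.42225; window check -0.5 ≤ 1.42225 < 0.5 is false → out
[3] lift (2,10): star map gives 0.07418; window check -0.5 ≤ 0.07418 < 0.5 is true → IN Λ
[4] lift (1,0): star map gives 1.00000; window check -0.5 ≤ 1.00000 < 0.5 is false → out
[5] lift (-5,-1): star map gives -4.80742; window check -0.5 ≤ -4.80742 < 0.5 is false → out
[6] lift (3,5): star map gives 2.03709; window check -0.5 ≤ 2.03709 < 0.5 is false → out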